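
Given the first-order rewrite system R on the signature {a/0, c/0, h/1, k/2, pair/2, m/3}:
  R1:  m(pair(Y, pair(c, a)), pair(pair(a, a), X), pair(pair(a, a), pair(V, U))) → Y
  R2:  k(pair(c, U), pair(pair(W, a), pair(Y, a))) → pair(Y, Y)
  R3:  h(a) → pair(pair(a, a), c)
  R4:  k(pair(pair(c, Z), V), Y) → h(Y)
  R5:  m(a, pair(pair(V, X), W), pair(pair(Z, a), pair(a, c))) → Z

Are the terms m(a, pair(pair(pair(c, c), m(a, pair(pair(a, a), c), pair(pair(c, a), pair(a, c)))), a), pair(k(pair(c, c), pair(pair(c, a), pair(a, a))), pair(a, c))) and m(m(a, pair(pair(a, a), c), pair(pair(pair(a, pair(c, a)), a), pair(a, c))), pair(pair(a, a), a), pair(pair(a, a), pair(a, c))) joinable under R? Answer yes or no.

yes — NF(t₁) = a, NF(t₂) = a

Reduce t₁ = m(a, pair(pair(pair(c, c), m(a, pair(pair(a, a), c), pair(pair(c, a), pair(a, c)))), a), pair(k(pair(c, c), pair(pair(c, a), pair(a, a))), pair(a, c))):
1. m(a, pair(pair(pair(c, c), m(a, pair(pair(a, a), c), pair(pair(c, a), pair(a, c)))), a), pair(k(pair(c, c), pair(pair(c, a), pair(a, a))), pair(a, c)))  →  m(a, pair(pair(pair(c, c), c), a), pair(k(pair(c, c), pair(pair(c, a), pair(a, a))), pair(a, c)))   [R5 at 2.1.2]
2. m(a, pair(pair(pair(c, c), c), a), pair(k(pair(c, c), pair(pair(c, a), pair(a, a))), pair(a, c)))  →  m(a, pair(pair(pair(c, c), c), a), pair(pair(a, a), pair(a, c)))   [R2 at 3.1]
3. m(a, pair(pair(pair(c, c), c), a), pair(pair(a, a), pair(a, c)))  →  a   [R5 at ε]

Reduce t₂ = m(m(a, pair(pair(a, a), c), pair(pair(pair(a, pair(c, a)), a), pair(a, c))), pair(pair(a, a), a), pair(pair(a, a), pair(a, c))):
1. m(m(a, pair(pair(a, a), c), pair(pair(pair(a, pair(c, a)), a), pair(a, c))), pair(pair(a, a), a), pair(pair(a, a), pair(a, c)))  →  m(pair(a, pair(c, a)), pair(pair(a, a), a), pair(pair(a, a), pair(a, c)))   [R5 at 1]
2. m(pair(a, pair(c, a)), pair(pair(a, a), a), pair(pair(a, a), pair(a, c)))  →  a   [R1 at ε]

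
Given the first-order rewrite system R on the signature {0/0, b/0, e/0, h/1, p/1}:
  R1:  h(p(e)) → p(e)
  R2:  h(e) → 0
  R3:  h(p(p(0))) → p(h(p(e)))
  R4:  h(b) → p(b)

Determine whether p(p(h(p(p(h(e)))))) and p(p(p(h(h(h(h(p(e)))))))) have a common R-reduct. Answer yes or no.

yes — NF(t₁) = p(p(p(p(e)))), NF(t₂) = p(p(p(p(e))))

Reduce t₁ = p(p(h(p(p(h(e)))))):
1. p(p(h(p(p(h(e))))))  →  p(p(h(p(p(0)))))   [R2 at 1.1.1.1.1]
2. p(p(h(p(p(0)))))  →  p(p(p(h(p(e)))))   [R3 at 1.1]
3. p(p(p(h(p(e)))))  →  p(p(p(p(e))))   [R1 at 1.1.1]

Reduce t₂ = p(p(p(h(h(h(h(p(e)))))))):
1. p(p(p(h(h(h(h(p(e))))))))  →  p(p(p(h(h(h(p(e)))))))   [R1 at 1.1.1.1.1.1]
2. p(p(p(h(h(h(p(e)))))))  →  p(p(p(h(h(p(e))))))   [R1 at 1.1.1.1.1]
3. p(p(p(h(h(p(e))))))  →  p(p(p(h(p(e)))))   [R1 at 1.1.1.1]
4. p(p(p(h(p(e)))))  →  p(p(p(p(e))))   [R1 at 1.1.1]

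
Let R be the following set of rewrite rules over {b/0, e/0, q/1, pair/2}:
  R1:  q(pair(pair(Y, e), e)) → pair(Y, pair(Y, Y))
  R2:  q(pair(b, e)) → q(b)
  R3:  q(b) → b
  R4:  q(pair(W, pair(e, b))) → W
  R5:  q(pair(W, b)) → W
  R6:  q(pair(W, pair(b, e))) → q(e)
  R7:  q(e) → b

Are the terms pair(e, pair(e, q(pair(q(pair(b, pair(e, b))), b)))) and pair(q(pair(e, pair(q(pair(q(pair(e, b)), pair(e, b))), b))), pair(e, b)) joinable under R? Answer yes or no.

Reduce t₁ = pair(e, pair(e, q(pair(q(pair(b, pair(e, b))), b)))):
1. pair(e, pair(e, q(pair(q(pair(b, pair(e, b))), b))))  →  pair(e, pair(e, q(pair(b, pair(e, b)))))   [R5 at 2.2]
2. pair(e, pair(e, q(pair(b, pair(e, b)))))  →  pair(e, pair(e, b))   [R4 at 2.2]

Reduce t₂ = pair(q(pair(e, pair(q(pair(q(pair(e, b)), pair(e, b))), b))), pair(e, b)):
1. pair(q(pair(e, pair(q(pair(q(pair(e, b)), pair(e, b))), b))), pair(e, b))  →  pair(q(pair(e, pair(q(pair(e, b)), b))), pair(e, b))   [R4 at 1.1.2.1]
2. pair(q(pair(e, pair(q(pair(e, b)), b))), pair(e, b))  →  pair(q(pair(e, pair(e, b))), pair(e, b))   [R5 at 1.1.2.1]
3. pair(q(pair(e, pair(e, b))), pair(e, b))  →  pair(e, pair(e, b))   [R4 at 1]

yes — NF(t₁) = pair(e, pair(e, b)), NF(t₂) = pair(e, pair(e, b))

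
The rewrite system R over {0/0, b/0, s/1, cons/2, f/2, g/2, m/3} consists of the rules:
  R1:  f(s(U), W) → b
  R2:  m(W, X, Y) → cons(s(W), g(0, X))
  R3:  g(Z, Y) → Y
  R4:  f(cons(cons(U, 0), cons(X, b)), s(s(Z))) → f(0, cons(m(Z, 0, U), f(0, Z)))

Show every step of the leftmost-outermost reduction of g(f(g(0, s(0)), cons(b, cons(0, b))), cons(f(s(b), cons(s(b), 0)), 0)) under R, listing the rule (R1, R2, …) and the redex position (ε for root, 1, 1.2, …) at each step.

cons(b, 0)

1. g(f(g(0, s(0)), cons(b, cons(0, b))), cons(f(s(b), cons(s(b), 0)), 0))  →  cons(f(s(b), cons(s(b), 0)), 0)   [R3 at ε]
2. cons(f(s(b), cons(s(b), 0)), 0)  →  cons(b, 0)   [R1 at 1]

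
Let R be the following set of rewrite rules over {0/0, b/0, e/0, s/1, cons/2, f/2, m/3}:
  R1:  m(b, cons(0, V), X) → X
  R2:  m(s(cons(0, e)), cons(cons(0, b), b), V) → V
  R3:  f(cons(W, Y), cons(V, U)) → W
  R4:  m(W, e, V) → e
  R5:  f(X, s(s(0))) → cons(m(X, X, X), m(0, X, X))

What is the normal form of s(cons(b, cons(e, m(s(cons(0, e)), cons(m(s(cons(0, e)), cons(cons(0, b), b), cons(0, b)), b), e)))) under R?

1. s(cons(b, cons(e, m(s(cons(0, e)), cons(m(s(cons(0, e)), cons(cons(0, b), b), cons(0, b)), b), e))))  →  s(cons(b, cons(e, m(s(cons(0, e)), cons(cons(0, b), b), e))))   [R2 at 1.2.2.2.1]
2. s(cons(b, cons(e, m(s(cons(0, e)), cons(cons(0, b), b), e))))  →  s(cons(b, cons(e, e)))   [R2 at 1.2.2]

s(cons(b, cons(e, e)))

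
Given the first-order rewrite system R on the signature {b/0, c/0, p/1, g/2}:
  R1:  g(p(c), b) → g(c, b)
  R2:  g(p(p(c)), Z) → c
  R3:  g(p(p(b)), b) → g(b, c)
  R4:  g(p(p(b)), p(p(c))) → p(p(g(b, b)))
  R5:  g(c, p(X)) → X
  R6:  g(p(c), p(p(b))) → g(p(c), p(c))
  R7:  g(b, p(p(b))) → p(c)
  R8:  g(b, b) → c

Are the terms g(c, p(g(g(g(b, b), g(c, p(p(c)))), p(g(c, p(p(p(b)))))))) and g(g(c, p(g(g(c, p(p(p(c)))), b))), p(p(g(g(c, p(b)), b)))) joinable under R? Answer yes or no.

no — NF(t₁) = p(p(b)), NF(t₂) = p(c)

Reduce t₁ = g(c, p(g(g(g(b, b), g(c, p(p(c)))), p(g(c, p(p(p(b)))))))):
1. g(c, p(g(g(g(b, b), g(c, p(p(c)))), p(g(c, p(p(p(b))))))))  →  g(g(g(b, b), g(c, p(p(c)))), p(g(c, p(p(p(b))))))   [R5 at ε]
2. g(g(g(b, b), g(c, p(p(c)))), p(g(c, p(p(p(b))))))  →  g(g(c, g(c, p(p(c)))), p(g(c, p(p(p(b))))))   [R8 at 1.1]
3. g(g(c, g(c, p(p(c)))), p(g(c, p(p(p(b))))))  →  g(g(c, p(c)), p(g(c, p(p(p(b))))))   [R5 at 1.2]
4. g(g(c, p(c)), p(g(c, p(p(p(b))))))  →  g(c, p(g(c, p(p(p(b))))))   [R5 at 1]
5. g(c, p(g(c, p(p(p(b))))))  →  g(c, p(p(p(b))))   [R5 at ε]
6. g(c, p(p(p(b))))  →  p(p(b))   [R5 at ε]

Reduce t₂ = g(g(c, p(g(g(c, p(p(p(c)))), b))), p(p(g(g(c, p(b)), b)))):
1. g(g(c, p(g(g(c, p(p(p(c)))), b))), p(p(g(g(c, p(b)), b))))  →  g(g(g(c, p(p(p(c)))), b), p(p(g(g(c, p(b)), b))))   [R5 at 1]
2. g(g(g(c, p(p(p(c)))), b), p(p(g(g(c, p(b)), b))))  →  g(g(p(p(c)), b), p(p(g(g(c, p(b)), b))))   [R5 at 1.1]
3. g(g(p(p(c)), b), p(p(g(g(c, p(b)), b))))  →  g(c, p(p(g(g(c, p(b)), b))))   [R2 at 1]
4. g(c, p(p(g(g(c, p(b)), b))))  →  p(g(g(c, p(b)), b))   [R5 at ε]
5. p(g(g(c, p(b)), b))  →  p(g(b, b))   [R5 at 1.1]
6. p(g(b, b))  →  p(c)   [R8 at 1]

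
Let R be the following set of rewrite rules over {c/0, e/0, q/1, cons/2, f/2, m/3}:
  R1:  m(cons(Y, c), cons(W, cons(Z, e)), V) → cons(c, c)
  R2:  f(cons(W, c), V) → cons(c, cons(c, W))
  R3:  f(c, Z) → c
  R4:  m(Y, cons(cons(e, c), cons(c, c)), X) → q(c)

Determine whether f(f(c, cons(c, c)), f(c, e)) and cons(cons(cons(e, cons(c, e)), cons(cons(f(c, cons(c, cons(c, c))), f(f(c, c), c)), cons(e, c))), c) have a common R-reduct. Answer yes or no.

Reduce t₁ = f(f(c, cons(c, c)), f(c, e)):
1. f(f(c, cons(c, c)), f(c, e))  →  f(c, f(c, e))   [R3 at 1]
2. f(c, f(c, e))  →  c   [R3 at ε]

Reduce t₂ = cons(cons(cons(e, cons(c, e)), cons(cons(f(c, cons(c, cons(c, c))), f(f(c, c), c)), cons(e, c))), c):
1. cons(cons(cons(e, cons(c, e)), cons(cons(f(c, cons(c, cons(c, c))), f(f(c, c), c)), cons(e, c))), c)  →  cons(cons(cons(e, cons(c, e)), cons(cons(c, f(f(c, c), c)), cons(e, c))), c)   [R3 at 1.2.1.1]
2. cons(cons(cons(e, cons(c, e)), cons(cons(c, f(f(c, c), c)), cons(e, c))), c)  →  cons(cons(cons(e, cons(c, e)), cons(cons(c, f(c, c)), cons(e, c))), c)   [R3 at 1.2.1.2.1]
3. cons(cons(cons(e, cons(c, e)), cons(cons(c, f(c, c)), cons(e, c))), c)  →  cons(cons(cons(e, cons(c, e)), cons(cons(c, c), cons(e, c))), c)   [R3 at 1.2.1.2]

no — NF(t₁) = c, NF(t₂) = cons(cons(cons(e, cons(c, e)), cons(cons(c, c), cons(e, c))), c)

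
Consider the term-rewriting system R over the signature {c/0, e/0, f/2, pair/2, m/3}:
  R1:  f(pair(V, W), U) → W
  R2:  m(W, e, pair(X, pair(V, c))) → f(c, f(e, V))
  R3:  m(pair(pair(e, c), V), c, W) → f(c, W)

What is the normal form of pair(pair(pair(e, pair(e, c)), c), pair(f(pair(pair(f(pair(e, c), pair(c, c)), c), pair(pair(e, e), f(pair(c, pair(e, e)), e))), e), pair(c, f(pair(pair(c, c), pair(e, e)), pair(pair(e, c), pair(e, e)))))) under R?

pair(pair(pair(e, pair(e, c)), c), pair(pair(pair(e, e), pair(e, e)), pair(c, pair(e, e))))

1. pair(pair(pair(e, pair(e, c)), c), pair(f(pair(pair(f(pair(e, c), pair(c, c)), c), pair(pair(e, e), f(pair(c, pair(e, e)), e))), e), pair(c, f(pair(pair(c, c), pair(e, e)), pair(pair(e, c), pair(e, e))))))  →  pair(pair(pair(e, pair(e, c)), c), pair(pair(pair(e, e), f(pair(c, pair(e, e)), e)), pair(c, f(pair(pair(c, c), pair(e, e)), pair(pair(e, c), pair(e, e))))))   [R1 at 2.1]
2. pair(pair(pair(e, pair(e, c)), c), pair(pair(pair(e, e), f(pair(c, pair(e, e)), e)), pair(c, f(pair(pair(c, c), pair(e, e)), pair(pair(e, c), pair(e, e))))))  →  pair(pair(pair(e, pair(e, c)), c), pair(pair(pair(e, e), pair(e, e)), pair(c, f(pair(pair(c, c), pair(e, e)), pair(pair(e, c), pair(e, e))))))   [R1 at 2.1.2]
3. pair(pair(pair(e, pair(e, c)), c), pair(pair(pair(e, e), pair(e, e)), pair(c, f(pair(pair(c, c), pair(e, e)), pair(pair(e, c), pair(e, e))))))  →  pair(pair(pair(e, pair(e, c)), c), pair(pair(pair(e, e), pair(e, e)), pair(c, pair(e, e))))   [R1 at 2.2.2]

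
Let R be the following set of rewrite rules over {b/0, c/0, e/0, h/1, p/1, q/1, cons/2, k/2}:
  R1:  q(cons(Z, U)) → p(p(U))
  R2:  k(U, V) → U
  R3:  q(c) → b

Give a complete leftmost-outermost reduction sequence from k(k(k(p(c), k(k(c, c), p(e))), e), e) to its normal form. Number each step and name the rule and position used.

p(c)

1. k(k(k(p(c), k(k(c, c), p(e))), e), e)  →  k(k(p(c), k(k(c, c), p(e))), e)   [R2 at ε]
2. k(k(p(c), k(k(c, c), p(e))), e)  →  k(p(c), k(k(c, c), p(e)))   [R2 at ε]
3. k(p(c), k(k(c, c), p(e)))  →  p(c)   [R2 at ε]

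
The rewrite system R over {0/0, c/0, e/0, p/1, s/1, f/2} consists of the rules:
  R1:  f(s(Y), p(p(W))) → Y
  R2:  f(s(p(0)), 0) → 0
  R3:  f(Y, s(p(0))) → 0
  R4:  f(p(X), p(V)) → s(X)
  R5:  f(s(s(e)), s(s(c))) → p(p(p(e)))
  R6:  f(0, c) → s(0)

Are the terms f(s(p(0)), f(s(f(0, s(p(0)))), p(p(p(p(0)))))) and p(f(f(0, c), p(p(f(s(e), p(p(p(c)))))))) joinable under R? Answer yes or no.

Reduce t₁ = f(s(p(0)), f(s(f(0, s(p(0)))), p(p(p(p(0)))))):
1. f(s(p(0)), f(s(f(0, s(p(0)))), p(p(p(p(0))))))  →  f(s(p(0)), f(0, s(p(0))))   [R1 at 2]
2. f(s(p(0)), f(0, s(p(0))))  →  f(s(p(0)), 0)   [R3 at 2]
3. f(s(p(0)), 0)  →  0   [R2 at ε]

Reduce t₂ = p(f(f(0, c), p(p(f(s(e), p(p(p(c)))))))):
1. p(f(f(0, c), p(p(f(s(e), p(p(p(c))))))))  →  p(f(s(0), p(p(f(s(e), p(p(p(c))))))))   [R6 at 1.1]
2. p(f(s(0), p(p(f(s(e), p(p(p(c))))))))  →  p(0)   [R1 at 1]

no — NF(t₁) = 0, NF(t₂) = p(0)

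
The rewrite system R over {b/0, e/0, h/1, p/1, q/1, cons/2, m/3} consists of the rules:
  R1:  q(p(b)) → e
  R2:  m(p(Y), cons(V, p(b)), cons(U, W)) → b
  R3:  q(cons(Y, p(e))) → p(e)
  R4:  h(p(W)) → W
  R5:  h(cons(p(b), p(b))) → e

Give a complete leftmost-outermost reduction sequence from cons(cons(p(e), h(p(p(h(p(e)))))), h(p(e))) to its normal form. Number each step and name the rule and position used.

cons(cons(p(e), p(e)), e)

1. cons(cons(p(e), h(p(p(h(p(e)))))), h(p(e)))  →  cons(cons(p(e), p(h(p(e)))), h(p(e)))   [R4 at 1.2]
2. cons(cons(p(e), p(h(p(e)))), h(p(e)))  →  cons(cons(p(e), p(e)), h(p(e)))   [R4 at 1.2.1]
3. cons(cons(p(e), p(e)), h(p(e)))  →  cons(cons(p(e), p(e)), e)   [R4 at 2]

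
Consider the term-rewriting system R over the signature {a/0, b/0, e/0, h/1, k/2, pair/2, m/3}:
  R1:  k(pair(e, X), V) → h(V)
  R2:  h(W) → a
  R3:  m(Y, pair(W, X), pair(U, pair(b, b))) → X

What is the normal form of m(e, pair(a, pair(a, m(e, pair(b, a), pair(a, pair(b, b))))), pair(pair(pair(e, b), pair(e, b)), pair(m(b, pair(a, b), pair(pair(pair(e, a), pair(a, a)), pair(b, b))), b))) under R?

1. m(e, pair(a, pair(a, m(e, pair(b, a), pair(a, pair(b, b))))), pair(pair(pair(e, b), pair(e, b)), pair(m(b, pair(a, b), pair(pair(pair(e, a), pair(a, a)), pair(b, b))), b)))  →  m(e, pair(a, pair(a, a)), pair(pair(pair(e, b), pair(e, b)), pair(m(b, pair(a, b), pair(pair(pair(e, a), pair(a, a)), pair(b, b))), b)))   [R3 at 2.2.2]
2. m(e, pair(a, pair(a, a)), pair(pair(pair(e, b), pair(e, b)), pair(m(b, pair(a, b), pair(pair(pair(e, a), pair(a, a)), pair(b, b))), b)))  →  m(e, pair(a, pair(a, a)), pair(pair(pair(e, b), pair(e, b)), pair(b, b)))   [R3 at 3.2.1]
3. m(e, pair(a, pair(a, a)), pair(pair(pair(e, b), pair(e, b)), pair(b, b)))  →  pair(a, a)   [R3 at ε]

pair(a, a)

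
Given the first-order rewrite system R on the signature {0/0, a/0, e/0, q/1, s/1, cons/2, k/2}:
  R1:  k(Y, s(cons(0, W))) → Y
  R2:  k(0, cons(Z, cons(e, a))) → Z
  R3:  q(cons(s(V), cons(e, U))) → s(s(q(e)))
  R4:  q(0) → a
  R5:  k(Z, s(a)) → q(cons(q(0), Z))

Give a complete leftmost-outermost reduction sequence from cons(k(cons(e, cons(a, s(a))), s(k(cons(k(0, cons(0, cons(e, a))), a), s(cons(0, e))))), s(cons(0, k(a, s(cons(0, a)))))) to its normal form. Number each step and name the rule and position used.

cons(cons(e, cons(a, s(a))), s(cons(0, a)))

1. cons(k(cons(e, cons(a, s(a))), s(k(cons(k(0, cons(0, cons(e, a))), a), s(cons(0, e))))), s(cons(0, k(a, s(cons(0, a))))))  →  cons(k(cons(e, cons(a, s(a))), s(cons(k(0, cons(0, cons(e, a))), a))), s(cons(0, k(a, s(cons(0, a))))))   [R1 at 1.2.1]
2. cons(k(cons(e, cons(a, s(a))), s(cons(k(0, cons(0, cons(e, a))), a))), s(cons(0, k(a, s(cons(0, a))))))  →  cons(k(cons(e, cons(a, s(a))), s(cons(0, a))), s(cons(0, k(a, s(cons(0, a))))))   [R2 at 1.2.1.1]
3. cons(k(cons(e, cons(a, s(a))), s(cons(0, a))), s(cons(0, k(a, s(cons(0, a))))))  →  cons(cons(e, cons(a, s(a))), s(cons(0, k(a, s(cons(0, a))))))   [R1 at 1]
4. cons(cons(e, cons(a, s(a))), s(cons(0, k(a, s(cons(0, a))))))  →  cons(cons(e, cons(a, s(a))), s(cons(0, a)))   [R1 at 2.1.2]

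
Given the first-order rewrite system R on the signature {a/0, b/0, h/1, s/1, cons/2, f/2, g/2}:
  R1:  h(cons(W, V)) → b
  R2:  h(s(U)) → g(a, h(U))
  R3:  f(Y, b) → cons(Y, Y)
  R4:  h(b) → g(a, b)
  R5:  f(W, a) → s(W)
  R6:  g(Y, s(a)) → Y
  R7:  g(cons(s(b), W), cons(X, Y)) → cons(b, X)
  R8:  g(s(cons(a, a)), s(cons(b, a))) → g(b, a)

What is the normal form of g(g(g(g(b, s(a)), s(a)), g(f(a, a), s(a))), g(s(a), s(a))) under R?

b

1. g(g(g(g(b, s(a)), s(a)), g(f(a, a), s(a))), g(s(a), s(a)))  →  g(g(g(b, s(a)), g(f(a, a), s(a))), g(s(a), s(a)))   [R6 at 1.1]
2. g(g(g(b, s(a)), g(f(a, a), s(a))), g(s(a), s(a)))  →  g(g(b, g(f(a, a), s(a))), g(s(a), s(a)))   [R6 at 1.1]
3. g(g(b, g(f(a, a), s(a))), g(s(a), s(a)))  →  g(g(b, f(a, a)), g(s(a), s(a)))   [R6 at 1.2]
4. g(g(b, f(a, a)), g(s(a), s(a)))  →  g(g(b, s(a)), g(s(a), s(a)))   [R5 at 1.2]
5. g(g(b, s(a)), g(s(a), s(a)))  →  g(b, g(s(a), s(a)))   [R6 at 1]
6. g(b, g(s(a), s(a)))  →  g(b, s(a))   [R6 at 2]
7. g(b, s(a))  →  b   [R6 at ε]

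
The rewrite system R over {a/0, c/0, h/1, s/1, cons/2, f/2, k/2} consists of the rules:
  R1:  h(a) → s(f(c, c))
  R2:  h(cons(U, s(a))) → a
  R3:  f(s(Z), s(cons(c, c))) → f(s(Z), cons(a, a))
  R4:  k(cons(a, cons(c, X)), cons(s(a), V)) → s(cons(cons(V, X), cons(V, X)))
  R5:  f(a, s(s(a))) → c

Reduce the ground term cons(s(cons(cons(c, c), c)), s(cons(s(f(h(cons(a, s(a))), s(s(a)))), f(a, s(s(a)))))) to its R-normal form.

cons(s(cons(cons(c, c), c)), s(cons(s(c), c)))

1. cons(s(cons(cons(c, c), c)), s(cons(s(f(h(cons(a, s(a))), s(s(a)))), f(a, s(s(a))))))  →  cons(s(cons(cons(c, c), c)), s(cons(s(f(a, s(s(a)))), f(a, s(s(a))))))   [R2 at 2.1.1.1.1]
2. cons(s(cons(cons(c, c), c)), s(cons(s(f(a, s(s(a)))), f(a, s(s(a))))))  →  cons(s(cons(cons(c, c), c)), s(cons(s(c), f(a, s(s(a))))))   [R5 at 2.1.1.1]
3. cons(s(cons(cons(c, c), c)), s(cons(s(c), f(a, s(s(a))))))  →  cons(s(cons(cons(c, c), c)), s(cons(s(c), c)))   [R5 at 2.1.2]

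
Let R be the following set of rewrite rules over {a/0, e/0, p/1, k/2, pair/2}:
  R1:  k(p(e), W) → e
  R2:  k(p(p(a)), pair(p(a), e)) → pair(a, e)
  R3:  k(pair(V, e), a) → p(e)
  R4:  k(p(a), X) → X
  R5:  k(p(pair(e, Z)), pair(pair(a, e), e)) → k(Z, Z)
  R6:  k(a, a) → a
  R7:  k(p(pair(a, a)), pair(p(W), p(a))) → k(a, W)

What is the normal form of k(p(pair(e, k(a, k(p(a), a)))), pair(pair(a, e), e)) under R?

1. k(p(pair(e, k(a, k(p(a), a)))), pair(pair(a, e), e))  →  k(k(a, k(p(a), a)), k(a, k(p(a), a)))   [R5 at ε]
2. k(k(a, k(p(a), a)), k(a, k(p(a), a)))  →  k(k(a, a), k(a, k(p(a), a)))   [R4 at 1.2]
3. k(k(a, a), k(a, k(p(a), a)))  →  k(a, k(a, k(p(a), a)))   [R6 at 1]
4. k(a, k(a, k(p(a), a)))  →  k(a, k(a, a))   [R4 at 2.2]
5. k(a, k(a, a))  →  k(a, a)   [R6 at 2]
6. k(a, a)  →  a   [R6 at ε]

a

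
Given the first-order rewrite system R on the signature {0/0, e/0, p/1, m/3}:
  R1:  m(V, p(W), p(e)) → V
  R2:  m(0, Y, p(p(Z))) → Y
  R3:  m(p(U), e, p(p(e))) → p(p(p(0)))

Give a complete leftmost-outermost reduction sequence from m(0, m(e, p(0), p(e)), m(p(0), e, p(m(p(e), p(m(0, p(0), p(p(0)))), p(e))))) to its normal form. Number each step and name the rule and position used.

1. m(0, m(e, p(0), p(e)), m(p(0), e, p(m(p(e), p(m(0, p(0), p(p(0)))), p(e)))))  →  m(0, e, m(p(0), e, p(m(p(e), p(m(0, p(0), p(p(0)))), p(e)))))   [R1 at 2]
2. m(0, e, m(p(0), e, p(m(p(e), p(m(0, p(0), p(p(0)))), p(e)))))  →  m(0, e, m(p(0), e, p(p(e))))   [R1 at 3.3.1]
3. m(0, e, m(p(0), e, p(p(e))))  →  m(0, e, p(p(p(0))))   [R3 at 3]
4. m(0, e, p(p(p(0))))  →  e   [R2 at ε]

e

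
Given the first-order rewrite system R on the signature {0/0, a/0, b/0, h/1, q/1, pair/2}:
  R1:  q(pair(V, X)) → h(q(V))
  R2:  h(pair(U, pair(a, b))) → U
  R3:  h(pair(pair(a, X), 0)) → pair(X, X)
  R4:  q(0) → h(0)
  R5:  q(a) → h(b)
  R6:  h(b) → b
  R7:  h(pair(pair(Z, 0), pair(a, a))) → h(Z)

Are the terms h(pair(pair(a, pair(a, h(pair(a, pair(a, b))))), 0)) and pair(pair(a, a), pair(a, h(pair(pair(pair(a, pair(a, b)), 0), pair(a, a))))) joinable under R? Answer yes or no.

Reduce t₁ = h(pair(pair(a, pair(a, h(pair(a, pair(a, b))))), 0)):
1. h(pair(pair(a, pair(a, h(pair(a, pair(a, b))))), 0))  →  pair(pair(a, h(pair(a, pair(a, b)))), pair(a, h(pair(a, pair(a, b)))))   [R3 at ε]
2. pair(pair(a, h(pair(a, pair(a, b)))), pair(a, h(pair(a, pair(a, b)))))  →  pair(pair(a, a), pair(a, h(pair(a, pair(a, b)))))   [R2 at 1.2]
3. pair(pair(a, a), pair(a, h(pair(a, pair(a, b)))))  →  pair(pair(a, a), pair(a, a))   [R2 at 2.2]

Reduce t₂ = pair(pair(a, a), pair(a, h(pair(pair(pair(a, pair(a, b)), 0), pair(a, a))))):
1. pair(pair(a, a), pair(a, h(pair(pair(pair(a, pair(a, b)), 0), pair(a, a)))))  →  pair(pair(a, a), pair(a, h(pair(a, pair(a, b)))))   [R7 at 2.2]
2. pair(pair(a, a), pair(a, h(pair(a, pair(a, b)))))  →  pair(pair(a, a), pair(a, a))   [R2 at 2.2]

yes — NF(t₁) = pair(pair(a, a), pair(a, a)), NF(t₂) = pair(pair(a, a), pair(a, a))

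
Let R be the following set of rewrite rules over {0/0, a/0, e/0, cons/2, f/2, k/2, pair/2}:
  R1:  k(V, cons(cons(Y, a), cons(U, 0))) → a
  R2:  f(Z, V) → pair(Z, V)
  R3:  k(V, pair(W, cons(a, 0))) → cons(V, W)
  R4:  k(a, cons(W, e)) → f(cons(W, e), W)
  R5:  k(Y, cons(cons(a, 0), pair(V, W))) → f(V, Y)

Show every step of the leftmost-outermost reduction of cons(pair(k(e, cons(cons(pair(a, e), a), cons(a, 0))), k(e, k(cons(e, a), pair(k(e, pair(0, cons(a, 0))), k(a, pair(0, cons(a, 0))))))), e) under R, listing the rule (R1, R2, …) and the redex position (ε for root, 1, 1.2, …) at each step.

1. cons(pair(k(e, cons(cons(pair(a, e), a), cons(a, 0))), k(e, k(cons(e, a), pair(k(e, pair(0, cons(a, 0))), k(a, pair(0, cons(a, 0))))))), e)  →  cons(pair(a, k(e, k(cons(e, a), pair(k(e, pair(0, cons(a, 0))), k(a, pair(0, cons(a, 0))))))), e)   [R1 at 1.1]
2. cons(pair(a, k(e, k(cons(e, a), pair(k(e, pair(0, cons(a, 0))), k(a, pair(0, cons(a, 0))))))), e)  →  cons(pair(a, k(e, k(cons(e, a), pair(cons(e, 0), k(a, pair(0, cons(a, 0))))))), e)   [R3 at 1.2.2.2.1]
3. cons(pair(a, k(e, k(cons(e, a), pair(cons(e, 0), k(a, pair(0, cons(a, 0))))))), e)  →  cons(pair(a, k(e, k(cons(e, a), pair(cons(e, 0), cons(a, 0))))), e)   [R3 at 1.2.2.2.2]
4. cons(pair(a, k(e, k(cons(e, a), pair(cons(e, 0), cons(a, 0))))), e)  →  cons(pair(a, k(e, cons(cons(e, a), cons(e, 0)))), e)   [R3 at 1.2.2]
5. cons(pair(a, k(e, cons(cons(e, a), cons(e, 0)))), e)  →  cons(pair(a, a), e)   [R1 at 1.2]

cons(pair(a, a), e)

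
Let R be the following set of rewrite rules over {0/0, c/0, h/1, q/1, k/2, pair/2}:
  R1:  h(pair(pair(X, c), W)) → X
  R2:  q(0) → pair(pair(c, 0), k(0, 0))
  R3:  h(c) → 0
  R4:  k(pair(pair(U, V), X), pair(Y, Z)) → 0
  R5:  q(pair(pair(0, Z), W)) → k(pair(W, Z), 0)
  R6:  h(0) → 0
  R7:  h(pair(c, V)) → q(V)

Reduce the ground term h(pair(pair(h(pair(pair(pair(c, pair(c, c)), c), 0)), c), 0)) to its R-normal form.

1. h(pair(pair(h(pair(pair(pair(c, pair(c, c)), c), 0)), c), 0))  →  h(pair(pair(pair(c, pair(c, c)), c), 0))   [R1 at ε]
2. h(pair(pair(pair(c, pair(c, c)), c), 0))  →  pair(c, pair(c, c))   [R1 at ε]

pair(c, pair(c, c))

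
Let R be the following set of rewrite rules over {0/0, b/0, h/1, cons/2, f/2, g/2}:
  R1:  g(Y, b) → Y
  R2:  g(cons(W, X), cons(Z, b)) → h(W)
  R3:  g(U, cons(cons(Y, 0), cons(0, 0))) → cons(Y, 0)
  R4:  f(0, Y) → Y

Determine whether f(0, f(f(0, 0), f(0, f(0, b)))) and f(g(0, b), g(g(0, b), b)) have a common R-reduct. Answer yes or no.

no — NF(t₁) = b, NF(t₂) = 0

Reduce t₁ = f(0, f(f(0, 0), f(0, f(0, b)))):
1. f(0, f(f(0, 0), f(0, f(0, b))))  →  f(f(0, 0), f(0, f(0, b)))   [R4 at ε]
2. f(f(0, 0), f(0, f(0, b)))  →  f(0, f(0, f(0, b)))   [R4 at 1]
3. f(0, f(0, f(0, b)))  →  f(0, f(0, b))   [R4 at ε]
4. f(0, f(0, b))  →  f(0, b)   [R4 at ε]
5. f(0, b)  →  b   [R4 at ε]

Reduce t₂ = f(g(0, b), g(g(0, b), b)):
1. f(g(0, b), g(g(0, b), b))  →  f(0, g(g(0, b), b))   [R1 at 1]
2. f(0, g(g(0, b), b))  →  g(g(0, b), b)   [R4 at ε]
3. g(g(0, b), b)  →  g(0, b)   [R1 at ε]
4. g(0, b)  →  0   [R1 at ε]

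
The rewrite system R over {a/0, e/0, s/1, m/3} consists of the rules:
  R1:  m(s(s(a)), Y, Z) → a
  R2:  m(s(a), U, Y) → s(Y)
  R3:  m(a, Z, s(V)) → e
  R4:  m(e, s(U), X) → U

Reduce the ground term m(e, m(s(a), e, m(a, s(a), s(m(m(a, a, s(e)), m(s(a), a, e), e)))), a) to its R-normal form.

1. m(e, m(s(a), e, m(a, s(a), s(m(m(a, a, s(e)), m(s(a), a, e), e)))), a)  →  m(e, s(m(a, s(a), s(m(m(a, a, s(e)), m(s(a), a, e), e)))), a)   [R2 at 2]
2. m(e, s(m(a, s(a), s(m(m(a, a, s(e)), m(s(a), a, e), e)))), a)  →  m(a, s(a), s(m(m(a, a, s(e)), m(s(a), a, e), e)))   [R4 at ε]
3. m(a, s(a), s(m(m(a, a, s(e)), m(s(a), a, e), e)))  →  e   [R3 at ε]

e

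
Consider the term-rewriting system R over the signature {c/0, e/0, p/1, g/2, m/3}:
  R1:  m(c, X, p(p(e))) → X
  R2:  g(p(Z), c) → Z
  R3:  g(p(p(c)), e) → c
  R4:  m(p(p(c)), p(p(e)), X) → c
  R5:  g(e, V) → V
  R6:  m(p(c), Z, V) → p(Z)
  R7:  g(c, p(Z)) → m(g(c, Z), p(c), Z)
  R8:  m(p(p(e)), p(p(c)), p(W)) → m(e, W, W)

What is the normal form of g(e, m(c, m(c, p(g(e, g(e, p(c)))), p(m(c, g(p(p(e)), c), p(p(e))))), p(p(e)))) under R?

p(p(c))

1. g(e, m(c, m(c, p(g(e, g(e, p(c)))), p(m(c, g(p(p(e)), c), p(p(e))))), p(p(e))))  →  m(c, m(c, p(g(e, g(e, p(c)))), p(m(c, g(p(p(e)), c), p(p(e))))), p(p(e)))   [R5 at ε]
2. m(c, m(c, p(g(e, g(e, p(c)))), p(m(c, g(p(p(e)), c), p(p(e))))), p(p(e)))  →  m(c, p(g(e, g(e, p(c)))), p(m(c, g(p(p(e)), c), p(p(e)))))   [R1 at ε]
3. m(c, p(g(e, g(e, p(c)))), p(m(c, g(p(p(e)), c), p(p(e)))))  →  m(c, p(g(e, p(c))), p(m(c, g(p(p(e)), c), p(p(e)))))   [R5 at 2.1]
4. m(c, p(g(e, p(c))), p(m(c, g(p(p(e)), c), p(p(e)))))  →  m(c, p(p(c)), p(m(c, g(p(p(e)), c), p(p(e)))))   [R5 at 2.1]
5. m(c, p(p(c)), p(m(c, g(p(p(e)), c), p(p(e)))))  →  m(c, p(p(c)), p(g(p(p(e)), c)))   [R1 at 3.1]
6. m(c, p(p(c)), p(g(p(p(e)), c)))  →  m(c, p(p(c)), p(p(e)))   [R2 at 3.1]
7. m(c, p(p(c)), p(p(e)))  →  p(p(c))   [R1 at ε]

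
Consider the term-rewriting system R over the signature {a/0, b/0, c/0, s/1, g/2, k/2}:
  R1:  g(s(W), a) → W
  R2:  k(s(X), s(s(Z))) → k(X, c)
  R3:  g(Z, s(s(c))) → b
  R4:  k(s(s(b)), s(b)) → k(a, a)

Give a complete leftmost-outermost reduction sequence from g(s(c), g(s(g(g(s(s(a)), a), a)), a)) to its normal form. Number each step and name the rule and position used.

1. g(s(c), g(s(g(g(s(s(a)), a), a)), a))  →  g(s(c), g(g(s(s(a)), a), a))   [R1 at 2]
2. g(s(c), g(g(s(s(a)), a), a))  →  g(s(c), g(s(a), a))   [R1 at 2.1]
3. g(s(c), g(s(a), a))  →  g(s(c), a)   [R1 at 2]
4. g(s(c), a)  →  c   [R1 at ε]

c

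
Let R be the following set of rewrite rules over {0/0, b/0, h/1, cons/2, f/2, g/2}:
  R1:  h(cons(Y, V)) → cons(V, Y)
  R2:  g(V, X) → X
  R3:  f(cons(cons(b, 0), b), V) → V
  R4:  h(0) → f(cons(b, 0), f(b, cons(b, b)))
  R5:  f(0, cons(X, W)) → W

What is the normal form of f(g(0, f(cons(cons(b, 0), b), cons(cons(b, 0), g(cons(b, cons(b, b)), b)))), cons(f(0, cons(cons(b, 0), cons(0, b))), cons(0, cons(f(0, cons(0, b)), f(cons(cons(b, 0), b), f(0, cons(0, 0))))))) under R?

1. f(g(0, f(cons(cons(b, 0), b), cons(cons(b, 0), g(cons(b, cons(b, b)), b)))), cons(f(0, cons(cons(b, 0), cons(0, b))), cons(0, cons(f(0, cons(0, b)), f(cons(cons(b, 0), b), f(0, cons(0, 0)))))))  →  f(f(cons(cons(b, 0), b), cons(cons(b, 0), g(cons(b, cons(b, b)), b))), cons(f(0, cons(cons(b, 0), cons(0, b))), cons(0, cons(f(0, cons(0, b)), f(cons(cons(b, 0), b), f(0, cons(0, 0)))))))   [R2 at 1]
2. f(f(cons(cons(b, 0), b), cons(cons(b, 0), g(cons(b, cons(b, b)), b))), cons(f(0, cons(cons(b, 0), cons(0, b))), cons(0, cons(f(0, cons(0, b)), f(cons(cons(b, 0), b), f(0, cons(0, 0)))))))  →  f(cons(cons(b, 0), g(cons(b, cons(b, b)), b)), cons(f(0, cons(cons(b, 0), cons(0, b))), cons(0, cons(f(0, cons(0, b)), f(cons(cons(b, 0), b), f(0, cons(0, 0)))))))   [R3 at 1]
3. f(cons(cons(b, 0), g(cons(b, cons(b, b)), b)), cons(f(0, cons(cons(b, 0), cons(0, b))), cons(0, cons(f(0, cons(0, b)), f(cons(cons(b, 0), b), f(0, cons(0, 0)))))))  →  f(cons(cons(b, 0), b), cons(f(0, cons(cons(b, 0), cons(0, b))), cons(0, cons(f(0, cons(0, b)), f(cons(cons(b, 0), b), f(0, cons(0, 0)))))))   [R2 at 1.2]
4. f(cons(cons(b, 0), b), cons(f(0, cons(cons(b, 0), cons(0, b))), cons(0, cons(f(0, cons(0, b)), f(cons(cons(b, 0), b), f(0, cons(0, 0)))))))  →  cons(f(0, cons(cons(b, 0), cons(0, b))), cons(0, cons(f(0, cons(0, b)), f(cons(cons(b, 0), b), f(0, cons(0, 0))))))   [R3 at ε]
5. cons(f(0, cons(cons(b, 0), cons(0, b))), cons(0, cons(f(0, cons(0, b)), f(cons(cons(b, 0), b), f(0, cons(0, 0))))))  →  cons(cons(0, b), cons(0, cons(f(0, cons(0, b)), f(cons(cons(b, 0), b), f(0, cons(0, 0))))))   [R5 at 1]
6. cons(cons(0, b), cons(0, cons(f(0, cons(0, b)), f(cons(cons(b, 0), b), f(0, cons(0, 0))))))  →  cons(cons(0, b), cons(0, cons(b, f(cons(cons(b, 0), b), f(0, cons(0, 0))))))   [R5 at 2.2.1]
7. cons(cons(0, b), cons(0, cons(b, f(cons(cons(b, 0), b), f(0, cons(0, 0))))))  →  cons(cons(0, b), cons(0, cons(b, f(0, cons(0, 0)))))   [R3 at 2.2.2]
8. cons(cons(0, b), cons(0, cons(b, f(0, cons(0, 0)))))  →  cons(cons(0, b), cons(0, cons(b, 0)))   [R5 at 2.2.2]

cons(cons(0, b), cons(0, cons(b, 0)))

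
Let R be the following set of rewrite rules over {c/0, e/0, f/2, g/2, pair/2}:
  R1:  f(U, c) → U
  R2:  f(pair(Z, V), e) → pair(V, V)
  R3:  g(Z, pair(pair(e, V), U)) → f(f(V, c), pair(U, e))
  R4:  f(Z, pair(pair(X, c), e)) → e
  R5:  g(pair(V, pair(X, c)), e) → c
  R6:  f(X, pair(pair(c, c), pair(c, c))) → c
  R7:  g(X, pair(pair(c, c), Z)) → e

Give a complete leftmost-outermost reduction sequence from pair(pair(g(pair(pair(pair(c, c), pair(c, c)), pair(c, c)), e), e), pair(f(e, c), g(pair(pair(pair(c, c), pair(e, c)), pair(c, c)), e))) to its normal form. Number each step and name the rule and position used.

pair(pair(c, e), pair(e, c))

1. pair(pair(g(pair(pair(pair(c, c), pair(c, c)), pair(c, c)), e), e), pair(f(e, c), g(pair(pair(pair(c, c), pair(e, c)), pair(c, c)), e)))  →  pair(pair(c, e), pair(f(e, c), g(pair(pair(pair(c, c), pair(e, c)), pair(c, c)), e)))   [R5 at 1.1]
2. pair(pair(c, e), pair(f(e, c), g(pair(pair(pair(c, c), pair(e, c)), pair(c, c)), e)))  →  pair(pair(c, e), pair(e, g(pair(pair(pair(c, c), pair(e, c)), pair(c, c)), e)))   [R1 at 2.1]
3. pair(pair(c, e), pair(e, g(pair(pair(pair(c, c), pair(e, c)), pair(c, c)), e)))  →  pair(pair(c, e), pair(e, c))   [R5 at 2.2]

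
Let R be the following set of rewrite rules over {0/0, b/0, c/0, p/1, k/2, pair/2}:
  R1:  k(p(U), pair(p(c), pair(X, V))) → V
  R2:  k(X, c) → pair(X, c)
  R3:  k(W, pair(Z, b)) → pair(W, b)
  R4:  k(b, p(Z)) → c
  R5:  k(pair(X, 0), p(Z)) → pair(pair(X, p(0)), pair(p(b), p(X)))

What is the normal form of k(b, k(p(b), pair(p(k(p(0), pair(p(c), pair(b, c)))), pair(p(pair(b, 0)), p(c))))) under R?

1. k(b, k(p(b), pair(p(k(p(0), pair(p(c), pair(b, c)))), pair(p(pair(b, 0)), p(c)))))  →  k(b, k(p(b), pair(p(c), pair(p(pair(b, 0)), p(c)))))   [R1 at 2.2.1.1]
2. k(b, k(p(b), pair(p(c), pair(p(pair(b, 0)), p(c)))))  →  k(b, p(c))   [R1 at 2]
3. k(b, p(c))  →  c   [R4 at ε]

c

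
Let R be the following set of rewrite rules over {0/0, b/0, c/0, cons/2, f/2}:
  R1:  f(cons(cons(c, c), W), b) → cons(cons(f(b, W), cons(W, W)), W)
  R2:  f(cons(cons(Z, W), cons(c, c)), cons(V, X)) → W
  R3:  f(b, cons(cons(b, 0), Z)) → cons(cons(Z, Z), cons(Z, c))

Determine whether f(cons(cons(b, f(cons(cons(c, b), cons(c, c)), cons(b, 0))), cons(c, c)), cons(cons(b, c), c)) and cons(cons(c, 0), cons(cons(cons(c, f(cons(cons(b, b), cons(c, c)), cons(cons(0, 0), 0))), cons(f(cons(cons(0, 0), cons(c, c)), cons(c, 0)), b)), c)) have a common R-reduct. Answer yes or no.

Reduce t₁ = f(cons(cons(b, f(cons(cons(c, b), cons(c, c)), cons(b, 0))), cons(c, c)), cons(cons(b, c), c)):
1. f(cons(cons(b, f(cons(cons(c, b), cons(c, c)), cons(b, 0))), cons(c, c)), cons(cons(b, c), c))  →  f(cons(cons(c, b), cons(c, c)), cons(b, 0))   [R2 at ε]
2. f(cons(cons(c, b), cons(c, c)), cons(b, 0))  →  b   [R2 at ε]

Reduce t₂ = cons(cons(c, 0), cons(cons(cons(c, f(cons(cons(b, b), cons(c, c)), cons(cons(0, 0), 0))), cons(f(cons(cons(0, 0), cons(c, c)), cons(c, 0)), b)), c)):
1. cons(cons(c, 0), cons(cons(cons(c, f(cons(cons(b, b), cons(c, c)), cons(cons(0, 0), 0))), cons(f(cons(cons(0, 0), cons(c, c)), cons(c, 0)), b)), c))  →  cons(cons(c, 0), cons(cons(cons(c, b), cons(f(cons(cons(0, 0), cons(c, c)), cons(c, 0)), b)), c))   [R2 at 2.1.1.2]
2. cons(cons(c, 0), cons(cons(cons(c, b), cons(f(cons(cons(0, 0), cons(c, c)), cons(c, 0)), b)), c))  →  cons(cons(c, 0), cons(cons(cons(c, b), cons(0, b)), c))   [R2 at 2.1.2.1]

no — NF(t₁) = b, NF(t₂) = cons(cons(c, 0), cons(cons(cons(c, b), cons(0, b)), c))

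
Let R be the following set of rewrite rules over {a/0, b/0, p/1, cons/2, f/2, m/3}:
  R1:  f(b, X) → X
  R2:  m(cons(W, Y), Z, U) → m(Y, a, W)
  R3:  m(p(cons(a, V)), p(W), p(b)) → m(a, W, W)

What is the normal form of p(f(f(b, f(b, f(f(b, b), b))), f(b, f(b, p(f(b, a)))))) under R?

p(p(a))

1. p(f(f(b, f(b, f(f(b, b), b))), f(b, f(b, p(f(b, a))))))  →  p(f(f(b, f(f(b, b), b)), f(b, f(b, p(f(b, a))))))   [R1 at 1.1]
2. p(f(f(b, f(f(b, b), b)), f(b, f(b, p(f(b, a))))))  →  p(f(f(f(b, b), b), f(b, f(b, p(f(b, a))))))   [R1 at 1.1]
3. p(f(f(f(b, b), b), f(b, f(b, p(f(b, a))))))  →  p(f(f(b, b), f(b, f(b, p(f(b, a))))))   [R1 at 1.1.1]
4. p(f(f(b, b), f(b, f(b, p(f(b, a))))))  →  p(f(b, f(b, f(b, p(f(b, a))))))   [R1 at 1.1]
5. p(f(b, f(b, f(b, p(f(b, a))))))  →  p(f(b, f(b, p(f(b, a)))))   [R1 at 1]
6. p(f(b, f(b, p(f(b, a)))))  →  p(f(b, p(f(b, a))))   [R1 at 1]
7. p(f(b, p(f(b, a))))  →  p(p(f(b, a)))   [R1 at 1]
8. p(p(f(b, a)))  →  p(p(a))   [R1 at 1.1]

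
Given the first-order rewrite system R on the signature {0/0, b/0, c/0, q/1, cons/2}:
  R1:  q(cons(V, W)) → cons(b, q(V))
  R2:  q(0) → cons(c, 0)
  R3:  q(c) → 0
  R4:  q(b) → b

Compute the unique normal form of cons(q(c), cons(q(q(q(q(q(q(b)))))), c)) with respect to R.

cons(0, cons(b, c))

1. cons(q(c), cons(q(q(q(q(q(q(b)))))), c))  →  cons(0, cons(q(q(q(q(q(q(b)))))), c))   [R3 at 1]
2. cons(0, cons(q(q(q(q(q(q(b)))))), c))  →  cons(0, cons(q(q(q(q(q(b))))), c))   [R4 at 2.1.1.1.1.1.1]
3. cons(0, cons(q(q(q(q(q(b))))), c))  →  cons(0, cons(q(q(q(q(b)))), c))   [R4 at 2.1.1.1.1.1]
4. cons(0, cons(q(q(q(q(b)))), c))  →  cons(0, cons(q(q(q(b))), c))   [R4 at 2.1.1.1.1]
5. cons(0, cons(q(q(q(b))), c))  →  cons(0, cons(q(q(b)), c))   [R4 at 2.1.1.1]
6. cons(0, cons(q(q(b)), c))  →  cons(0, cons(q(b), c))   [R4 at 2.1.1]
7. cons(0, cons(q(b), c))  →  cons(0, cons(b, c))   [R4 at 2.1]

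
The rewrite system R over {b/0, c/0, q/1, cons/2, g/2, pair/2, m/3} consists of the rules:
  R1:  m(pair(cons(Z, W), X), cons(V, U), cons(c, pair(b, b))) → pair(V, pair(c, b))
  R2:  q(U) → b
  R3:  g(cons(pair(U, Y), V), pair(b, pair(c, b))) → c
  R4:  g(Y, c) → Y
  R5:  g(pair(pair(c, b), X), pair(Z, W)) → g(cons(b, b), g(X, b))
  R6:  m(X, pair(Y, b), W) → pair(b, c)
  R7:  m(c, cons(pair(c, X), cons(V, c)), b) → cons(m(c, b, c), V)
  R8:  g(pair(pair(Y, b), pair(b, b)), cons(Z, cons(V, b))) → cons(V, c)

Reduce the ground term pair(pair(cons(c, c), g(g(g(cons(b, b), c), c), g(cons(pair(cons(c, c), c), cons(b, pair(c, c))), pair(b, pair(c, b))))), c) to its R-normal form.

1. pair(pair(cons(c, c), g(g(g(cons(b, b), c), c), g(cons(pair(cons(c, c), c), cons(b, pair(c, c))), pair(b, pair(c, b))))), c)  →  pair(pair(cons(c, c), g(g(cons(b, b), c), g(cons(pair(cons(c, c), c), cons(b, pair(c, c))), pair(b, pair(c, b))))), c)   [R4 at 1.2.1]
2. pair(pair(cons(c, c), g(g(cons(b, b), c), g(cons(pair(cons(c, c), c), cons(b, pair(c, c))), pair(b, pair(c, b))))), c)  →  pair(pair(cons(c, c), g(cons(b, b), g(cons(pair(cons(c, c), c), cons(b, pair(c, c))), pair(b, pair(c, b))))), c)   [R4 at 1.2.1]
3. pair(pair(cons(c, c), g(cons(b, b), g(cons(pair(cons(c, c), c), cons(b, pair(c, c))), pair(b, pair(c, b))))), c)  →  pair(pair(cons(c, c), g(cons(b, b), c)), c)   [R3 at 1.2.2]
4. pair(pair(cons(c, c), g(cons(b, b), c)), c)  →  pair(pair(cons(c, c), cons(b, b)), c)   [R4 at 1.2]

pair(pair(cons(c, c), cons(b, b)), c)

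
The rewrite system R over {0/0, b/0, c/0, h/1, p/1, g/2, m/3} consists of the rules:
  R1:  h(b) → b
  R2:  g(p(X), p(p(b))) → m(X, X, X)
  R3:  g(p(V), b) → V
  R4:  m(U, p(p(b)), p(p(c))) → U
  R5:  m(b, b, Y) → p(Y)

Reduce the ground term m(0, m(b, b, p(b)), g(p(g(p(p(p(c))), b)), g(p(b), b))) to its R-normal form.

0

1. m(0, m(b, b, p(b)), g(p(g(p(p(p(c))), b)), g(p(b), b)))  →  m(0, p(p(b)), g(p(g(p(p(p(c))), b)), g(p(b), b)))   [R5 at 2]
2. m(0, p(p(b)), g(p(g(p(p(p(c))), b)), g(p(b), b)))  →  m(0, p(p(b)), g(p(p(p(c))), g(p(b), b)))   [R3 at 3.1.1]
3. m(0, p(p(b)), g(p(p(p(c))), g(p(b), b)))  →  m(0, p(p(b)), g(p(p(p(c))), b))   [R3 at 3.2]
4. m(0, p(p(b)), g(p(p(p(c))), b))  →  m(0, p(p(b)), p(p(c)))   [R3 at 3]
5. m(0, p(p(b)), p(p(c)))  →  0   [R4 at ε]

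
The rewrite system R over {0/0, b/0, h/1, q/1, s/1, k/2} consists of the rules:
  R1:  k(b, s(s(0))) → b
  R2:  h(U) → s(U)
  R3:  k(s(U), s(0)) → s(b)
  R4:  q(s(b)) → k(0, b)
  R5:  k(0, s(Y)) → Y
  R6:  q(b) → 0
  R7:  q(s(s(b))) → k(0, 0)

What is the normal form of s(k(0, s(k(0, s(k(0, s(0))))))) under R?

s(0)

1. s(k(0, s(k(0, s(k(0, s(0)))))))  →  s(k(0, s(k(0, s(0)))))   [R5 at 1]
2. s(k(0, s(k(0, s(0)))))  →  s(k(0, s(0)))   [R5 at 1]
3. s(k(0, s(0)))  →  s(0)   [R5 at 1]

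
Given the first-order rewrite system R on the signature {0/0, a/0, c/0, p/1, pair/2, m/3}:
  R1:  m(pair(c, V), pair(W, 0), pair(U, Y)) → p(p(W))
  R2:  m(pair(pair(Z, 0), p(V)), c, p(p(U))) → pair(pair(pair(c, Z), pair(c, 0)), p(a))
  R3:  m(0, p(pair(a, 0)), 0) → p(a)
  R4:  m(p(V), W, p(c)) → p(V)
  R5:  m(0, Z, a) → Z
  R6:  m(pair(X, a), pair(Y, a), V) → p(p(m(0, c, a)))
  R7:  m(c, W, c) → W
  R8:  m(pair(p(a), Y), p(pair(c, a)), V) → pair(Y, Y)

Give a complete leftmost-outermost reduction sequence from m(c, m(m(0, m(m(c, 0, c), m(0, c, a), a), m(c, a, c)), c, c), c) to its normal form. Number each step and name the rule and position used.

1. m(c, m(m(0, m(m(c, 0, c), m(0, c, a), a), m(c, a, c)), c, c), c)  →  m(m(0, m(m(c, 0, c), m(0, c, a), a), m(c, a, c)), c, c)   [R7 at ε]
2. m(m(0, m(m(c, 0, c), m(0, c, a), a), m(c, a, c)), c, c)  →  m(m(0, m(0, m(0, c, a), a), m(c, a, c)), c, c)   [R7 at 1.2.1]
3. m(m(0, m(0, m(0, c, a), a), m(c, a, c)), c, c)  →  m(m(0, m(0, c, a), m(c, a, c)), c, c)   [R5 at 1.2]
4. m(m(0, m(0, c, a), m(c, a, c)), c, c)  →  m(m(0, c, m(c, a, c)), c, c)   [R5 at 1.2]
5. m(m(0, c, m(c, a, c)), c, c)  →  m(m(0, c, a), c, c)   [R7 at 1.3]
6. m(m(0, c, a), c, c)  →  m(c, c, c)   [R5 at 1]
7. m(c, c, c)  →  c   [R7 at ε]

c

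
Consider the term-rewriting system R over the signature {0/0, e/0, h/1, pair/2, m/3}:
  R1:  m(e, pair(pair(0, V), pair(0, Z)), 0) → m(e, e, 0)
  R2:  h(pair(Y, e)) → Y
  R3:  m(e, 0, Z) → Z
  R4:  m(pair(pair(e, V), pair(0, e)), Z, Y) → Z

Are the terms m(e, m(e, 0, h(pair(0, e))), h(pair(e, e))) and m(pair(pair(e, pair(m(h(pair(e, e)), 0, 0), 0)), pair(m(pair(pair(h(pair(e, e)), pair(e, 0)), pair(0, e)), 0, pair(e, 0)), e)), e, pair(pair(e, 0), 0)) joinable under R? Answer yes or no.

Reduce t₁ = m(e, m(e, 0, h(pair(0, e))), h(pair(e, e))):
1. m(e, m(e, 0, h(pair(0, e))), h(pair(e, e)))  →  m(e, h(pair(0, e)), h(pair(e, e)))   [R3 at 2]
2. m(e, h(pair(0, e)), h(pair(e, e)))  →  m(e, 0, h(pair(e, e)))   [R2 at 2]
3. m(e, 0, h(pair(e, e)))  →  h(pair(e, e))   [R3 at ε]
4. h(pair(e, e))  →  e   [R2 at ε]

Reduce t₂ = m(pair(pair(e, pair(m(h(pair(e, e)), 0, 0), 0)), pair(m(pair(pair(h(pair(e, e)), pair(e, 0)), pair(0, e)), 0, pair(e, 0)), e)), e, pair(pair(e, 0), 0)):
1. m(pair(pair(e, pair(m(h(pair(e, e)), 0, 0), 0)), pair(m(pair(pair(h(pair(e, e)), pair(e, 0)), pair(0, e)), 0, pair(e, 0)), e)), e, pair(pair(e, 0), 0))  →  m(pair(pair(e, pair(m(e, 0, 0), 0)), pair(m(pair(pair(h(pair(e, e)), pair(e, 0)), pair(0, e)), 0, pair(e, 0)), e)), e, pair(pair(e, 0), 0))   [R2 at 1.1.2.1.1]
2. m(pair(pair(e, pair(m(e, 0, 0), 0)), pair(m(pair(pair(h(pair(e, e)), pair(e, 0)), pair(0, e)), 0, pair(e, 0)), e)), e, pair(pair(e, 0), 0))  →  m(pair(pair(e, pair(0, 0)), pair(m(pair(pair(h(pair(e, e)), pair(e, 0)), pair(0, e)), 0, pair(e, 0)), e)), e, pair(pair(e, 0), 0))   [R3 at 1.1.2.1]
3. m(pair(pair(e, pair(0, 0)), pair(m(pair(pair(h(pair(e, e)), pair(e, 0)), pair(0, e)), 0, pair(e, 0)), e)), e, pair(pair(e, 0), 0))  →  m(pair(pair(e, pair(0, 0)), pair(m(pair(pair(e, pair(e, 0)), pair(0, e)), 0, pair(e, 0)), e)), e, pair(pair(e, 0), 0))   [R2 at 1.2.1.1.1.1]
4. m(pair(pair(e, pair(0, 0)), pair(m(pair(pair(e, pair(e, 0)), pair(0, e)), 0, pair(e, 0)), e)), e, pair(pair(e, 0), 0))  →  m(pair(pair(e, pair(0, 0)), pair(0, e)), e, pair(pair(e, 0), 0))   [R4 at 1.2.1]
5. m(pair(pair(e, pair(0, 0)), pair(0, e)), e, pair(pair(e, 0), 0))  →  e   [R4 at ε]

yes — NF(t₁) = e, NF(t₂) = e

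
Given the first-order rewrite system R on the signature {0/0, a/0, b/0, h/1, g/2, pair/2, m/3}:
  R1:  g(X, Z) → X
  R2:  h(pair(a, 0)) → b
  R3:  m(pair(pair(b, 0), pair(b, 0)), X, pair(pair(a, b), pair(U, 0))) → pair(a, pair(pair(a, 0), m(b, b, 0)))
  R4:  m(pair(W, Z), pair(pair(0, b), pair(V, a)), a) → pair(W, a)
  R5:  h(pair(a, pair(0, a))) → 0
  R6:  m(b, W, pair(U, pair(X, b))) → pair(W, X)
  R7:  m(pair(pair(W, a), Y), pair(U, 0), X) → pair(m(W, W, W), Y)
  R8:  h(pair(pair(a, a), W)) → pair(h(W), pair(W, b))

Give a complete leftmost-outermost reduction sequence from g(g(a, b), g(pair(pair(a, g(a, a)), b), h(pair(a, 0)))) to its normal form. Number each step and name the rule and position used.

a

1. g(g(a, b), g(pair(pair(a, g(a, a)), b), h(pair(a, 0))))  →  g(a, b)   [R1 at ε]
2. g(a, b)  →  a   [R1 at ε]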